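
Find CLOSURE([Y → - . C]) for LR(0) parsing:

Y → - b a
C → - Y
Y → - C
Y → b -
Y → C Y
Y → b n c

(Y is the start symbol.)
{ [C → . - Y], [Y → - . C] }

To compute CLOSURE, for each item [A → α.Bβ] where B is a non-terminal, add [B → .γ] for all productions B → γ; repeat for the newly added items until nothing changes.

Start with: [Y → - . C]
  [Y → - . C] has the dot before C: add [C → . - Y]
No further items can be added.

CLOSURE = { [C → . - Y], [Y → - . C] }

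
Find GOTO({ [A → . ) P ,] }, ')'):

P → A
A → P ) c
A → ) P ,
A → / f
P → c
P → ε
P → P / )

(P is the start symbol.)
GOTO(I, ')') = CLOSURE({ [A → αX.β] : [A → α.Xβ] ∈ I, X = ')' })

Items with dot before ')', with the dot advanced:
  [A → . ) P ,] → [A → ) . P ,]
Closure of the advanced items:
  [A → ) . P ,] has the dot before P: add [P → . A], [P → . c], [P → .], [P → . P / )]
  [P → . A] has the dot before A: add [A → . P ) c], [A → . ) P ,], [A → . / f]

GOTO = { [A → ) . P ,], [A → . ) P ,], [A → . / f], [A → . P ) c], [P → . A], [P → . P / )], [P → . c], [P → .] }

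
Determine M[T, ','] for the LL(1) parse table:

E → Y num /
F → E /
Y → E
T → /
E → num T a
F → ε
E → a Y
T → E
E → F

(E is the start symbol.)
Empty (error entry)

To find M[T, ','], we find productions for T where ',' is in the predict set (PREDICT(N → α) = (FIRST(α) \ {ε}) ∪ (FOLLOW(N) if α ⇒* ε)).

Relevant sets:
  FIRST(E) = { '/', 'a', 'num', ε }
  FOLLOW(T) = { 'a' }

T → /: PREDICT = { '/' }
T → E: PREDICT = { '/', 'a', 'num' }

M[T, ','] is empty (no production applies)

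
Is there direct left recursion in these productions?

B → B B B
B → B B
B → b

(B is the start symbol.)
B → B B B: LEFT RECURSIVE (starts with B)
B → B B: LEFT RECURSIVE (starts with B)
B → b: starts with b

The grammar has direct left recursion on: B.

Answer: Yes, B is left-recursive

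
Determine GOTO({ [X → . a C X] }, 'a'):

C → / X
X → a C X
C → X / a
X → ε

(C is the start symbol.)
{ [C → . / X], [C → . X / a], [X → . a C X], [X → .], [X → a . C X] }

GOTO(I, 'a') = CLOSURE({ [A → αX.β] : [A → α.Xβ] ∈ I, X = 'a' })

Items with dot before 'a', with the dot advanced:
  [X → . a C X] → [X → a . C X]
Closure of the advanced items:
  [X → a . C X] has the dot before C: add [C → . / X], [C → . X / a]
  [C → . X / a] has the dot before X: add [X → . a C X], [X → .]

GOTO = { [C → . / X], [C → . X / a], [X → . a C X], [X → .], [X → a . C X] }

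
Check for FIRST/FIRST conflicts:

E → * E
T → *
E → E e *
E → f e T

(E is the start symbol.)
Yes. E → '*' E / E → E e '*' on { '*' }; E → E e '*' / E → f e T on { 'f' }

FIRST sets of the non-terminals at (or reachable through a nullable prefix from) the front of some alternative:
  FIRST(E) = { '*', 'f' }

Productions for E:
  E → * E: FIRST = { '*' }
  E → E e *: FIRST = { '*', 'f' }
  E → f e T: FIRST = { 'f' }
T has only one production, so no FIRST/FIRST conflict is possible there.

Conflict for E: E → * E and E → E e *
  Overlap: { '*' }
Conflict for E: E → E e * and E → f e T
  Overlap: { 'f' }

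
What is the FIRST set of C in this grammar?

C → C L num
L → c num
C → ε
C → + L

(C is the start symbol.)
To compute FIRST(C), examine every production with C on the left-hand side, reading each right-hand side left to right until a non-nullable symbol is reached.

FIRST sets of the other non-terminals involved (by the same procedure, iterated to a fixed point):
  FIRST(L) = { 'c' }

From C → C L num:
  - C is the symbol being defined: contributes nothing new
    C is nullable, so continue to the next symbol
  - L is a non-terminal: add FIRST(L) \ {ε} = { 'c' }
    L is not nullable, so stop
From C → ε:
  - ε-production, so ε ∈ FIRST(C)
From C → + L:
  - '+' is a terminal: add '+' and stop

Collecting: FIRST(C) = { '+', 'c', ε }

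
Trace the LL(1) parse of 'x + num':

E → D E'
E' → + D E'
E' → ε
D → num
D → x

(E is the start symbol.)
LL(1) parsing maintains a stack (initially the start symbol over $) and the input. At each step: if the stack top is a terminal, match it against the current input token; if it is a non-terminal N, replace it with the RHS of M[N, lookahead] (the unique production whose predict set contains the lookahead).

Stack is shown with the top on the left.

Stack     Input      Action
---------------------------
E $       x + num $  output E → D E'
D E' $    x + num $  output D → x
x E' $    x + num $  match 'x'
E' $      + num $    output E' → + D E'
+ D E' $  + num $    match '+'
D E' $    num $      output D → num
num E' $  num $      match 'num'
E' $      $          output E' → ε
$         $          accept

The string is accepted.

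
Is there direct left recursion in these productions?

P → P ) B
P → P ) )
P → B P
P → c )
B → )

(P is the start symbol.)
Yes, P is left-recursive

Direct left recursion occurs when N → N α for some non-terminal N (the right-hand side begins with the left-hand side itself).

P → P ) B: LEFT RECURSIVE (starts with P)
P → P ) ): LEFT RECURSIVE (starts with P)
P → B P: starts with B
P → c ): starts with c
B → ): starts with ')'

The grammar has direct left recursion on: P.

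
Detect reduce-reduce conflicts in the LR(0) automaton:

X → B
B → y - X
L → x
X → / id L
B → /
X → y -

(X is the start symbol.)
No reduce-reduce conflicts

Augment with X' → X and build the canonical LR(0) collection (I0 = CLOSURE({[X' → . X]}), then GOTO on every symbol after a dot until no new states appear). It has 10 states:
  I0: { [B → . /], [B → . y - X], [X → . / id L], [X → . B], [X → . y -], [X' → . X] }  — shift
  I1: { [B → / .], [X → / . id L] }  — shift, reduce
  I2: { [X → B .] }  — reduce
  I3: { [X' → X .] }  — accept
  I4: { [B → y . - X], [X → y . -] }  — shift
  I5: { [B → . /], [B → . y - X], [B → y - . X], [X → . / id L], [X → . B], [X → . y -], [X → y - .] }  — shift, reduce
  I6: { [B → y - X .] }  — reduce
  I7: { [L → . x], [X → / id . L] }  — shift
  I8: { [X → / id L .] }  — reduce
  I9: { [L → x .] }  — reduce

No state contains more than one complete item.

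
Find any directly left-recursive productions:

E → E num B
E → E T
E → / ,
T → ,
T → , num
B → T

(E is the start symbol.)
Yes, E is left-recursive

Direct left recursion occurs when N → N α for some non-terminal N (the right-hand side begins with the left-hand side itself).

E → E num B: LEFT RECURSIVE (starts with E)
E → E T: LEFT RECURSIVE (starts with E)
E → / ,: starts with '/'
T → ,: starts with ','
T → , num: starts with ','
B → T: starts with T

The grammar has direct left recursion on: E.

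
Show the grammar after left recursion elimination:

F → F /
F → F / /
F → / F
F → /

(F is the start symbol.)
F → / F F'
F → / F'
F' → / F'
F' → / / F'
F' → ε

F is directly left-recursive. The standard transformation for
  A → A α₁ | ... | A α_m | β₁ | ... | β_n
is
  A  → β₁ A' | ... | β_n A'
  A' → α₁ A' | ... | α_m A' | ε

F → / F becomes F → / F F'
F → / becomes F → / F'
F → F / becomes F' → / F'
F → F / / becomes F' → / / F'
Add F' → ε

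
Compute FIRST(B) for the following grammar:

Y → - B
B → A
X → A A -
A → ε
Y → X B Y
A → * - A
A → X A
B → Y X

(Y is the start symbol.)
{ '*', '-', ε }

FIRST sets of the other non-terminals involved (by the same procedure, iterated to a fixed point):
  FIRST(A) = { '*', '-', ε }
  FIRST(Y) = { '*', '-' }

From B → A:
  - A is a non-terminal: add FIRST(A) \ {ε} = { '*', '-' }
    A is nullable and nothing follows, so the whole right-hand side can vanish: ε ∈ FIRST(B)
From B → Y X:
  - Y is a non-terminal: add FIRST(Y) \ {ε} = { '*', '-' }
    Y is not nullable, so stop

Collecting: FIRST(B) = { '*', '-', ε }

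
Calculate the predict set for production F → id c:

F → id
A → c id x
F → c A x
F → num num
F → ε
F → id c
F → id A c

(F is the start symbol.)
{ 'id' }

PREDICT(F → id c) = (FIRST(RHS) \ {ε}) ∪ (FOLLOW(F) if ε ∈ FIRST(RHS), i.e. RHS ⇒* ε)
FIRST(id c) = { 'id' }
ε ∉ FIRST(id c), so FOLLOW(F) is not added.
PREDICT(F → id c) = { 'id' }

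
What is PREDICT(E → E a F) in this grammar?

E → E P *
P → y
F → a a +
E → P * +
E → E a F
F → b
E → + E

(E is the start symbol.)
{ '+', 'y' }

PREDICT(E → E a F) = (FIRST(RHS) \ {ε}) ∪ (FOLLOW(E) if ε ∈ FIRST(RHS), i.e. RHS ⇒* ε)
FIRST(E) = { '+', 'y' }
FIRST(E a F) = { '+', 'y' }
ε ∉ FIRST(E a F), so FOLLOW(E) is not added.
PREDICT(E → E a F) = { '+', 'y' }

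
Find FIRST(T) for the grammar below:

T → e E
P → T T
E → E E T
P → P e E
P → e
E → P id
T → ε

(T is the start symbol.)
To compute FIRST(T), examine every production with T on the left-hand side, reading each right-hand side left to right until a non-nullable symbol is reached.

From T → e E:
  - e is a terminal: add 'e' and stop
From T → ε:
  - ε-production, so ε ∈ FIRST(T)

Collecting: FIRST(T) = { 'e', ε }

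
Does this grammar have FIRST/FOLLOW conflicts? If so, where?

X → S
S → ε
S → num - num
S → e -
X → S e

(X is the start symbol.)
A FIRST/FOLLOW conflict occurs when a non-terminal N has a nullable alternative N → β (β ⇒* ε) and another alternative N → α with FIRST(α) ∩ FOLLOW(N) ≠ ∅: on such a lookahead the parser cannot decide between expanding α and letting N vanish via β.

Nullable non-terminals: S, X.
FIRST sets used below: FIRST(S) = { 'e', 'num', ε }

S: nullable alternative(s) S → ε; FOLLOW(S) = { $, 'e' }
  S → ε: FIRST \ {ε} = { } — this is the only nullable alternative, skip
  S → num - num: FIRST \ {ε} = { 'num' } — disjoint from FOLLOW(S)
  S → e -: FIRST \ {ε} = { 'e' } — overlaps FOLLOW(S) on { 'e' }: CONFLICT

X: nullable alternative(s) X → S; FOLLOW(X) = { $ }
  X → S: FIRST \ {ε} = { 'e', 'num' } — this is the only nullable alternative, skip
  X → S e: FIRST \ {ε} = { 'e', 'num' } — disjoint from FOLLOW(X)

So the grammar has 1 FIRST/FOLLOW conflict (marked CONFLICT above).

Answer: Yes. S → e '-' with FOLLOW(S) on { 'e' }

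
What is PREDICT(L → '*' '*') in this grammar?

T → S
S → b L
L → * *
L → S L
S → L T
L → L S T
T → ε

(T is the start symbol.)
PREDICT(L → '*' '*') = (FIRST(RHS) \ {ε}) ∪ (FOLLOW(L) if ε ∈ FIRST(RHS), i.e. RHS ⇒* ε)
FIRST('*' '*') = { '*' }
ε ∉ FIRST('*' '*'), so FOLLOW(L) is not added.
PREDICT(L → '*' '*') = { '*' }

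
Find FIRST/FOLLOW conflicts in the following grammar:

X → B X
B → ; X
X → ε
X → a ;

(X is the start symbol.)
Nullable non-terminals: X.
FIRST sets used below: FIRST(B) = { ';' }

X: nullable alternative(s) X → ε; FOLLOW(X) = { $, ';', 'a' }
  X → B X: FIRST \ {ε} = { ';' } — overlaps FOLLOW(X) on { ';' }: CONFLICT
  X → ε: FIRST \ {ε} = { } — this is the only nullable alternative, skip
  X → a ;: FIRST \ {ε} = { 'a' } — overlaps FOLLOW(X) on { 'a' }: CONFLICT

B has no nullable alternative, so no FIRST/FOLLOW check is needed there.

So the grammar has 2 FIRST/FOLLOW conflicts (marked CONFLICT above).

Answer: Yes. X → B X with FOLLOW(X) on { ';' }; X → a ';' with FOLLOW(X) on { 'a' }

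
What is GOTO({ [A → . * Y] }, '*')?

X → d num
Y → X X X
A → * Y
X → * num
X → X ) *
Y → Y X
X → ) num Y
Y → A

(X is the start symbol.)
{ [A → * . Y], [A → . * Y], [X → . ) num Y], [X → . * num], [X → . X ) *], [X → . d num], [Y → . A], [Y → . X X X], [Y → . Y X] }

GOTO(I, '*') = CLOSURE({ [A → αX.β] : [A → α.Xβ] ∈ I, X = '*' })

Items with dot before '*', with the dot advanced:
  [A → . * Y] → [A → * . Y]
Closure of the advanced items:
  [A → * . Y] has the dot before Y: add [Y → . X X X], [Y → . Y X], [Y → . A]
  [Y → . X X X] has the dot before X: add [X → . d num], [X → . * num], [X → . X ) *], [X → . ) num Y]
  [Y → . A] has the dot before A: add [A → . * Y]

GOTO = { [A → * . Y], [A → . * Y], [X → . ) num Y], [X → . * num], [X → . X ) *], [X → . d num], [Y → . A], [Y → . X X X], [Y → . Y X] }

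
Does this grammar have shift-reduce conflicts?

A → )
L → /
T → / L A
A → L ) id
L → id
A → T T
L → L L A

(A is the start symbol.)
Yes — I2: [L → / .] vs [L → . /]; I13: [A → ) .] vs [A → L ) . id]

A shift-reduce conflict occurs when an LR(0) state has both:
  - a complete (reduce) item [A → α .] (dot at the end), and
  - a shift item [B → β . c γ] (dot before a terminal).

Augment with A' → A and build the canonical LR(0) collection (I0 = CLOSURE({[A' → . A]}), then GOTO on every symbol after a dot until no new states appear). It has 18 states:
  I0: { [A → . )], [A → . L ) id], [A → . T T], [A' → . A], [L → . /], [L → . L L A], [L → . id], [T → . / L A] }  — shift
  I1: { [A → ) .] }  — reduce
  I2: { [L → . /], [L → . L L A], [L → . id], [L → / .], [T → / . L A] }  — shift, reduce
  I3: { [A' → A .] }  — accept
  I4: { [A → L . ) id], [L → . /], [L → . L L A], [L → . id], [L → L . L A] }  — shift
  I5: { [A → T . T], [T → . / L A] }  — shift
  I6: { [L → id .] }  — reduce
  I7: { [L → . /], [L → . L L A], [L → . id], [T → / . L A] }  — shift
  I8: { [A → T T .] }  — reduce
  I9: { [L → / .] }  — reduce
  I10: { [A → . )], [A → . L ) id], [A → . T T], [L → . /], [L → . L L A], [L → . id], [L → L . L A], [T → . / L A], [T → / L . A] }  — shift
  I11: { [T → / L A .] }  — reduce
  I12: { [A → . )], [A → . L ) id], [A → . T T], [A → L . ) id], [L → . /], [L → . L L A], [L → . id], [L → L . L A], [L → L L . A], [T → . / L A] }  — shift
  I13: { [A → ) .], [A → L ) . id] }  — shift, reduce
  I14: { [L → L L A .] }  — reduce
  I15: { [A → L ) id .] }  — reduce
  I16: { [A → L ) . id] }  — shift
  I17: { [A → . )], [A → . L ) id], [A → . T T], [L → . /], [L → . L L A], [L → . id], [L → L . L A], [L → L L . A], [T → . / L A] }  — shift

I2 contains reduce item [L → / .] and shift items [L → . /], [L → . id] — shift-reduce conflict.
I13 contains reduce item [A → ) .] and shift item [A → L ) . id] — shift-reduce conflict.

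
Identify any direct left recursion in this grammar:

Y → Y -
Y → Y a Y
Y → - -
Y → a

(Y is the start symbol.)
Yes, Y is left-recursive

Direct left recursion occurs when N → N α for some non-terminal N (the right-hand side begins with the left-hand side itself).

Y → Y -: LEFT RECURSIVE (starts with Y)
Y → Y a Y: LEFT RECURSIVE (starts with Y)
Y → - -: starts with '-'
Y → a: starts with a

The grammar has direct left recursion on: Y.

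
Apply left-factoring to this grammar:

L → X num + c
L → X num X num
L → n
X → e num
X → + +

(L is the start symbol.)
Left-factoring transforms A → αβ₁ | αβ₂ into A → αA' and A' → β₁ | β₂
(α is the longest common prefix among the alternatives). Repeat until
no nonterminal has two alternatives with a common prefix.

Round 1: L has alternatives sharing prefix 'X num'. Introduce L': L → X num L'
  Add: L' → + c
  Add: L' → X num

No remaining common prefixes — done.

Resulting grammar:
L → X num L'
L' → + c
L' → X num
L → n
X → e num
X → + +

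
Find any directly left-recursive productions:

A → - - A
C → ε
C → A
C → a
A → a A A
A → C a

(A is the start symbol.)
A → - - A: starts with '-'
C → ε: starts with ε
C → A: starts with A
C → a: starts with a
A → a A A: starts with a
A → C a: starts with C

No direct left recursion found.

Answer: No direct left recursion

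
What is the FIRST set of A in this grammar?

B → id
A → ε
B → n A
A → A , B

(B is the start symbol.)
To compute FIRST(A), examine every production with A on the left-hand side, reading each right-hand side left to right until a non-nullable symbol is reached.

From A → ε:
  - ε-production, so ε ∈ FIRST(A)
From A → A , B:
  - A is the symbol being defined: contributes nothing new
    A is nullable, so continue to the next symbol
  - ',' is a terminal: add ',' and stop

Collecting: FIRST(A) = { ',', ε }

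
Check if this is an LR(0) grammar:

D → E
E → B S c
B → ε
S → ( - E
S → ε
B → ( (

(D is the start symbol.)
Augment with D' → D and build the canonical LR(0) collection (I0 = CLOSURE({[D' → . D]}), then GOTO on every symbol after a dot until no new states appear). It has 11 states:
  I0: { [B → . ( (], [B → .], [D → . E], [D' → . D], [E → . B S c] }  — shift, reduce
  I1: { [B → ( . (] }  — shift
  I2: { [E → B . S c], [S → . ( - E], [S → .] }  — shift, reduce
  I3: { [D' → D .] }  — accept
  I4: { [D → E .] }  — reduce
  I5: { [S → ( . - E] }  — shift
  I6: { [E → B S . c] }  — shift
  I7: { [E → B S c .] }  — reduce
  I8: { [B → . ( (], [B → .], [E → . B S c], [S → ( - . E] }  — shift, reduce
  I9: { [S → ( - E .] }  — reduce
  I10: { [B → ( ( .] }  — reduce

Conflict in state I0:
  Shift-reduce conflict between [B → .] and [B → . ( (]
So the grammar is NOT LR(0).

Answer: No. Shift-reduce conflict between [B → .] and [B → . ( (]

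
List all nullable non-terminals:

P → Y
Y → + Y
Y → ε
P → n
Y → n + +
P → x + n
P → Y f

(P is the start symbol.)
A non-terminal is nullable if it can derive ε (the empty string): either it has an ε-production, or it has a production whose right-hand side consists entirely of nullable non-terminals.

ε-productions: Y → ε
So Y is immediately nullable.
P → Y: every symbol on the right is nullable, so P is nullable too.
Every non-terminal is now nullable.
Nullable = { 'P', 'Y' }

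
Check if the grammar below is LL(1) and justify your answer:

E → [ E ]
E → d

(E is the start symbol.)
A grammar is LL(1) if for each non-terminal N with multiple productions, the predict sets of those productions are pairwise disjoint, where PREDICT(N → α) = (FIRST(α) \ {ε}) ∪ (FOLLOW(N) if α ⇒* ε).

For E:
  PREDICT(E → '[' E ']') = { '[' }
  PREDICT(E → d) = { 'd' }

All predict sets are disjoint. The grammar IS LL(1).

Answer: Yes, the grammar is LL(1).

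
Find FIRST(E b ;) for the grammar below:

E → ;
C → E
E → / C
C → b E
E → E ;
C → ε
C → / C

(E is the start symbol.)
FIRST sets of the non-terminals involved (from the grammar, by fixed-point iteration):
  FIRST(E) = { '/', ';' }

To compute FIRST(E b ;), process the symbols left to right:
Symbol E is a non-terminal. Add FIRST(E) \ {ε} = { '/', ';' }
E is not nullable (ε ∉ FIRST(E)), so stop here.
FIRST(E b ;) = { '/', ';' }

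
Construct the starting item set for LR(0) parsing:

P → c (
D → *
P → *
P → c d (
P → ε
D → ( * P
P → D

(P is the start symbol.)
{ [D → . ( * P], [D → . *], [P → . *], [P → . D], [P → . c (], [P → . c d (], [P → .], [P' → . P] }

First, augment the grammar with P' → P
I₀ = CLOSURE({ [P' → . P] }):
  [P' → . P] has the dot before P: add [P → . c (], [P → . *], [P → . c d (], [P → .], [P → . D]
  [P → . D] has the dot before D: add [D → . *], [D → . ( * P]
No further items can be added.

I₀ = { [D → . ( * P], [D → . *], [P → . *], [P → . D], [P → . c (], [P → . c d (], [P → .], [P' → . P] }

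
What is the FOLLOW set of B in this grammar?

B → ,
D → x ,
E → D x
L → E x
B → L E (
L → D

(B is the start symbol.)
To compute FOLLOW(B), find every occurrence of B on a right-hand side N → α B β: add FIRST(β) \ {ε}, and if β is empty or nullable also add FOLLOW(N). Iterate to a fixed point.

B is the start symbol, so $ ∈ FOLLOW(B).
B does not occur on any right-hand side.

Taking the union: FOLLOW(B) = { $ }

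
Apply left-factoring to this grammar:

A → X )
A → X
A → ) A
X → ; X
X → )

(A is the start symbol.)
Left-factoring transforms A → αβ₁ | αβ₂ into A → αA' and A' → β₁ | β₂
(α is the longest common prefix among the alternatives). Repeat until
no nonterminal has two alternatives with a common prefix.

Round 1: A has alternatives sharing prefix 'X'. Introduce A': A → X A'
  Add: A' → )
  Add: A' → ε

No remaining common prefixes — done.

Resulting grammar:
A → X A'
A' → )
A' → ε
A → ) A
X → ; X
X → )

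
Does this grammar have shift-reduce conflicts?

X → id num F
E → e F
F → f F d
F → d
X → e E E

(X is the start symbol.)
No shift-reduce conflicts

A shift-reduce conflict occurs when an LR(0) state has both:
  - a complete (reduce) item [A → α .] (dot at the end), and
  - a shift item [B → β . c γ] (dot before a terminal).

Augment with X' → X and build the canonical LR(0) collection (I0 = CLOSURE({[X' → . X]}), then GOTO on every symbol after a dot until no new states appear). It has 14 states:
  I0: { [X → . e E E], [X → . id num F], [X' → . X] }  — shift
  I1: { [X' → X .] }  — accept
  I2: { [E → . e F], [X → e . E E] }  — shift
  I3: { [X → id . num F] }  — shift
  I4: { [F → . d], [F → . f F d], [X → id num . F] }  — shift
  I5: { [X → id num F .] }  — reduce
  I6: { [F → d .] }  — reduce
  I7: { [F → . d], [F → . f F d], [F → f . F d] }  — shift
  I8: { [F → f F . d] }  — shift
  I9: { [F → f F d .] }  — reduce
  I10: { [E → . e F], [X → e E . E] }  — shift
  I11: { [E → e . F], [F → . d], [F → . f F d] }  — shift
  I12: { [E → e F .] }  — reduce
  I13: { [X → e E E .] }  — reduce

No state contains both a complete item and a shift item.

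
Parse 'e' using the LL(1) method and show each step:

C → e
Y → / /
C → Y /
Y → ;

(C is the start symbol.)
Stack is shown with the top on the left.

Stack  Input  Action
--------------------
C $    e $    output C → e
e $    e $    match 'e'
$      $      accept

The string is accepted.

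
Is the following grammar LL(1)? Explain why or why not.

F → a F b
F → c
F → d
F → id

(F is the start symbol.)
Yes, the grammar is LL(1).

For F:
  PREDICT(F → a F b) = { 'a' }
  PREDICT(F → c) = { 'c' }
  PREDICT(F → d) = { 'd' }
  PREDICT(F → id) = { 'id' }

All predict sets are disjoint. The grammar IS LL(1).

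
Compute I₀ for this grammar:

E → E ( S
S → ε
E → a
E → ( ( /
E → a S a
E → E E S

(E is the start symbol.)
First, augment the grammar with E' → E
I₀ = CLOSURE({ [E' → . E] }):
  [E' → . E] has the dot before E: add [E → . E ( S], [E → . a], [E → . ( ( /], [E → . a S a], [E → . E E S]
No further items can be added.

I₀ = { [E → . ( ( /], [E → . E ( S], [E → . E E S], [E → . a S a], [E → . a], [E' → . E] }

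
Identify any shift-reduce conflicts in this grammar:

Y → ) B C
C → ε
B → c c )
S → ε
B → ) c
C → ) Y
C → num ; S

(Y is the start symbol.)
Augment with Y' → Y and build the canonical LR(0) collection (I0 = CLOSURE({[Y' → . Y]}), then GOTO on every symbol after a dot until no new states appear). It has 15 states:
  I0: { [Y → . ) B C], [Y' → . Y] }  — shift
  I1: { [B → . ) c], [B → . c c )], [Y → ) . B C] }  — shift
  I2: { [Y' → Y .] }  — accept
  I3: { [B → ) . c] }  — shift
  I4: { [C → . ) Y], [C → . num ; S], [C → .], [Y → ) B . C] }  — shift, reduce
  I5: { [B → c . c )] }  — shift
  I6: { [B → c c . )] }  — shift
  I7: { [B → c c ) .] }  — reduce
  I8: { [C → ) . Y], [Y → . ) B C] }  — shift
  I9: { [Y → ) B C .] }  — reduce
  I10: { [C → num . ; S] }  — shift
  I11: { [C → num ; . S], [S → .] }  — reduce
  I12: { [C → num ; S .] }  — reduce
  I13: { [C → ) Y .] }  — reduce
  I14: { [B → ) c .] }  — reduce

I4 contains reduce item [C → .] and shift items [C → . ) Y], [C → . num ; S] — shift-reduce conflict.

Answer: Yes — I4: [C → .] vs [C → . ) Y]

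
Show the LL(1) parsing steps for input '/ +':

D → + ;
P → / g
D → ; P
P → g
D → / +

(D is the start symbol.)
Stack is shown with the top on the left.

Stack  Input  Action
--------------------
D $    / + $  output D → / +
/ + $  / + $  match '/'
+ $    + $    match '+'
$      $      accept

The string is accepted.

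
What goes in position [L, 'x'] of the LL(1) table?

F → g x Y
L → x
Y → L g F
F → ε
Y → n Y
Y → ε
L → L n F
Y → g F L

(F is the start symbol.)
L → x, L → L n F

To find M[L, 'x'], we find productions for L where 'x' is in the predict set (PREDICT(N → α) = (FIRST(α) \ {ε}) ∪ (FOLLOW(N) if α ⇒* ε)).

Relevant sets:
  FIRST(L) = { 'x' }

L → x: PREDICT = { 'x' }
  'x' is in predict set, so this production goes in M[L, 'x']
L → L n F: PREDICT = { 'x' }
  'x' is in predict set, so this production goes in M[L, 'x']

M[L, 'x'] = L → x, L → L n F  (a multiply-defined cell — the grammar is not LL(1))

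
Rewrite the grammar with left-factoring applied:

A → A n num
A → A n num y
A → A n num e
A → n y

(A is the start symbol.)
Left-factoring transforms A → αβ₁ | αβ₂ into A → αA' and A' → β₁ | β₂
(α is the longest common prefix among the alternatives). Repeat until
no nonterminal has two alternatives with a common prefix.

Round 1: A has alternatives sharing prefix 'A n num'. Introduce A': A → A n num A'
  Add: A' → ε
  Add: A' → y
  Add: A' → e

No remaining common prefixes — done.

Resulting grammar:
A → A n num A'
A' → ε
A' → y
A' → e
A → n y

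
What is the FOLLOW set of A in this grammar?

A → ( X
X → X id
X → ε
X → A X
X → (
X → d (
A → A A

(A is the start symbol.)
{ $, '(', 'd', 'id' }

To compute FOLLOW(A), find every occurrence of A on a right-hand side N → α A β: add FIRST(β) \ {ε}, and if β is empty or nullable also add FOLLOW(N). Iterate to a fixed point.

A is the start symbol, so $ ∈ FOLLOW(A).
In X → A X: A is followed by X, add FIRST(X) \ {ε} = { '(', 'd', 'id' }
  X is nullable, so also add FOLLOW(X)
In A → A A: A is followed by A, add FIRST(A) \ {ε} = { '(' }
In A → A A: A is at the end; this adds FOLLOW(A) to itself — nothing new

The FOLLOW sets referred to above (computed the same way, to a fixed point):
  FOLLOW(X) = { $, '(', 'd', 'id' }

Taking the union: FOLLOW(A) = { $, '(', 'd', 'id' }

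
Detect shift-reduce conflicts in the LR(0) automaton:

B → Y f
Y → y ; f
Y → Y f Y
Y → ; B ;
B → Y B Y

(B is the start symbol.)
Yes — I8: [B → Y f .] vs [Y → . ; B ;]; I9: [Y → Y f Y .] vs [Y → Y . f Y]; I11: [B → Y B Y .] vs [Y → Y . f Y]

Augment with B' → B and build the canonical LR(0) collection (I0 = CLOSURE({[B' → . B]}), then GOTO on every symbol after a dot until no new states appear). It has 14 states:
  I0: { [B → . Y B Y], [B → . Y f], [B' → . B], [Y → . ; B ;], [Y → . Y f Y], [Y → . y ; f] }  — shift
  I1: { [B → . Y B Y], [B → . Y f], [Y → . ; B ;], [Y → . Y f Y], [Y → . y ; f], [Y → ; . B ;] }  — shift
  I2: { [B' → B .] }  — accept
  I3: { [B → . Y B Y], [B → . Y f], [B → Y . B Y], [B → Y . f], [Y → . ; B ;], [Y → . Y f Y], [Y → . y ; f], [Y → Y . f Y] }  — shift
  I4: { [Y → y . ; f] }  — shift
  I5: { [Y → y ; . f] }  — shift
  I6: { [Y → y ; f .] }  — reduce
  I7: { [B → Y B . Y], [Y → . ; B ;], [Y → . Y f Y], [Y → . y ; f] }  — shift
  I8: { [B → Y f .], [Y → . ; B ;], [Y → . Y f Y], [Y → . y ; f], [Y → Y f . Y] }  — shift, reduce
  I9: { [Y → Y . f Y], [Y → Y f Y .] }  — shift, reduce
  I10: { [Y → . ; B ;], [Y → . Y f Y], [Y → . y ; f], [Y → Y f . Y] }  — shift
  I11: { [B → Y B Y .], [Y → Y . f Y] }  — shift, reduce
  I12: { [Y → ; B . ;] }  — shift
  I13: { [Y → ; B ; .] }  — reduce

I8 contains reduce item [B → Y f .] and shift items [Y → . ; B ;], [Y → . y ; f] — shift-reduce conflict.
I9 contains reduce item [Y → Y f Y .] and shift item [Y → Y . f Y] — shift-reduce conflict.
I11 contains reduce item [B → Y B Y .] and shift item [Y → Y . f Y] — shift-reduce conflict.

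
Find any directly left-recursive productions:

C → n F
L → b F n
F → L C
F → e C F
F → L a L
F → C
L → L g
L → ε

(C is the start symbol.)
C → n F: starts with n
L → b F n: starts with b
F → L C: starts with L
F → e C F: starts with e
F → L a L: starts with L
F → C: starts with C
L → L g: LEFT RECURSIVE (starts with L)
L → ε: starts with ε

The grammar has direct left recursion on: L.

Answer: Yes, L is left-recursive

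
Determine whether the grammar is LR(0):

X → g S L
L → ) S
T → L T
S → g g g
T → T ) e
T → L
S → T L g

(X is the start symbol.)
Augment with X' → X and build the canonical LR(0) collection (I0 = CLOSURE({[X' → . X]}), then GOTO on every symbol after a dot until no new states appear). It has 18 states:
  I0: { [X → . g S L], [X' → . X] }  — shift
  I1: { [X' → X .] }  — accept
  I2: { [L → . ) S], [S → . T L g], [S → . g g g], [T → . L T], [T → . L], [T → . T ) e], [X → g . S L] }  — shift
  I3: { [L → ) . S], [L → . ) S], [S → . T L g], [S → . g g g], [T → . L T], [T → . L], [T → . T ) e] }  — shift
  I4: { [L → . ) S], [T → . L T], [T → . L], [T → . T ) e], [T → L . T], [T → L .] }  — shift, reduce
  I5: { [L → . ) S], [X → g S . L] }  — shift
  I6: { [L → . ) S], [S → T . L g], [T → T . ) e] }  — shift
  I7: { [S → g . g g] }  — shift
  I8: { [S → g g . g] }  — shift
  I9: { [S → g g g .] }  — reduce
  I10: { [L → ) . S], [L → . ) S], [S → . T L g], [S → . g g g], [T → . L T], [T → . L], [T → . T ) e], [T → T ) . e] }  — shift
  I11: { [S → T L . g] }  — shift
  I12: { [S → T L g .] }  — reduce
  I13: { [L → ) S .] }  — reduce
  I14: { [T → T ) e .] }  — reduce
  I15: { [X → g S L .] }  — reduce
  I16: { [T → L T .], [T → T . ) e] }  — shift, reduce
  I17: { [T → T ) . e] }  — shift

Conflict in state I4:
  Shift-reduce conflict between [T → L .] and [L → . ) S]
So the grammar is NOT LR(0).

Answer: No. Shift-reduce conflict between [T → L .] and [L → . ) S]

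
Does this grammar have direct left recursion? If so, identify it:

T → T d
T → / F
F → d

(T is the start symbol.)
Direct left recursion occurs when N → N α for some non-terminal N (the right-hand side begins with the left-hand side itself).

T → T d: LEFT RECURSIVE (starts with T)
T → / F: starts with '/'
F → d: starts with d

The grammar has direct left recursion on: T.

Answer: Yes, T is left-recursive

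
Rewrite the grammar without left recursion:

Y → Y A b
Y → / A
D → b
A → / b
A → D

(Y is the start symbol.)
Y is directly left-recursive. The standard transformation for
  A → A α₁ | ... | A α_m | β₁ | ... | β_n
is
  A  → β₁ A' | ... | β_n A'
  A' → α₁ A' | ... | α_m A' | ε

Y → / A becomes Y → / A Y'
Y → Y A b becomes Y' → A b Y'
Add Y' → ε

Productions for other non-terminals are unchanged:
  D → b
  A → / b
  A → D

Resulting grammar:
Y → / A Y'
Y' → A b Y'
Y' → ε
D → b
A → / b
A → D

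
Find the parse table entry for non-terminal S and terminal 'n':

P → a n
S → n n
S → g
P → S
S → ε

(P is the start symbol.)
S → n n

To find M[S, 'n'], we find productions for S where 'n' is in the predict set (PREDICT(N → α) = (FIRST(α) \ {ε}) ∪ (FOLLOW(N) if α ⇒* ε)).

Relevant sets:
  FOLLOW(S) = { $ }

S → n n: PREDICT = { 'n' }
  'n' is in predict set, so this production goes in M[S, 'n']
S → g: PREDICT = { 'g' }
S → ε: PREDICT = { $ }

M[S, 'n'] = S → n n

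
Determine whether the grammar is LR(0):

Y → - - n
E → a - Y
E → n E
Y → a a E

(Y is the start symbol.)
Yes, the grammar is LR(0)

A grammar is LR(0) if no state in the canonical LR(0) collection has:
  - both a shift item (dot before a terminal) and a complete item (shift-reduce conflict), or
  - two or more complete items (reduce-reduce conflict; the accept item [Y' → Y .] counts as a complete item here).

Augment with Y' → Y and build the canonical LR(0) collection (I0 = CLOSURE({[Y' → . Y]}), then GOTO on every symbol after a dot until no new states appear). It has 13 states:
  I0: { [Y → . - - n], [Y → . a a E], [Y' → . Y] }  — shift
  I1: { [Y → - . - n] }  — shift
  I2: { [Y' → Y .] }  — accept
  I3: { [Y → a . a E] }  — shift
  I4: { [E → . a - Y], [E → . n E], [Y → a a . E] }  — shift
  I5: { [Y → a a E .] }  — reduce
  I6: { [E → a . - Y] }  — shift
  I7: { [E → . a - Y], [E → . n E], [E → n . E] }  — shift
  I8: { [E → n E .] }  — reduce
  I9: { [E → a - . Y], [Y → . - - n], [Y → . a a E] }  — shift
  I10: { [E → a - Y .] }  — reduce
  I11: { [Y → - - . n] }  — shift
  I12: { [Y → - - n .] }  — reduce

Every state is either a pure shift/goto state or contains exactly one complete item and nothing to shift — no conflicts. The grammar is LR(0).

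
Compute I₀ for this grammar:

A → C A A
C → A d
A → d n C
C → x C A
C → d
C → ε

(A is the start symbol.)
{ [A → . C A A], [A → . d n C], [A' → . A], [C → . A d], [C → . d], [C → . x C A], [C → .] }

First, augment the grammar with A' → A
I₀ = CLOSURE({ [A' → . A] }):
  [A' → . A] has the dot before A: add [A → . C A A], [A → . d n C]
  [A → . C A A] has the dot before C: add [C → . A d], [C → . x C A], [C → . d], [C → .]
No further items can be added.

I₀ = { [A → . C A A], [A → . d n C], [A' → . A], [C → . A d], [C → . d], [C → . x C A], [C → .] }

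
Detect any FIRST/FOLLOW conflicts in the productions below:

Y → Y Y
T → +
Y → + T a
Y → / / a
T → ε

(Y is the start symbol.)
No FIRST/FOLLOW conflicts.

Nullable non-terminals: T.

T: nullable alternative(s) T → ε; FOLLOW(T) = { 'a' }
  T → +: FIRST \ {ε} = { '+' } — disjoint from FOLLOW(T)
  T → ε: FIRST \ {ε} = { } — this is the only nullable alternative, skip

Y has no nullable alternative, so no FIRST/FOLLOW check is needed there.

No FIRST/FOLLOW conflicts found.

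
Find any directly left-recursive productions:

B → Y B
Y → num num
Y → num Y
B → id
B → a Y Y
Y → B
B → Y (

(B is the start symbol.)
B → Y B: starts with Y
Y → num num: starts with num
Y → num Y: starts with num
B → id: starts with id
B → a Y Y: starts with a
Y → B: starts with B
B → Y (: starts with Y

No direct left recursion found.

Answer: No direct left recursion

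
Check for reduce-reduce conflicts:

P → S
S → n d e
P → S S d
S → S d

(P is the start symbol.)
Yes — I8: [P → S S d .] vs [S → S d .]

A reduce-reduce conflict occurs when an LR(0) state has two complete items [A → α .] and [B → β .] — both call for a reduction, and with no lookahead the parser cannot choose between them.

Augment with P' → P and build the canonical LR(0) collection (I0 = CLOSURE({[P' → . P]}), then GOTO on every symbol after a dot until no new states appear). It has 9 states:
  I0: { [P → . S S d], [P → . S], [P' → . P], [S → . S d], [S → . n d e] }  — shift
  I1: { [P' → P .] }  — accept
  I2: { [P → S . S d], [P → S .], [S → . S d], [S → . n d e], [S → S . d] }  — shift, reduce
  I3: { [S → n . d e] }  — shift
  I4: { [S → n d . e] }  — shift
  I5: { [S → n d e .] }  — reduce
  I6: { [P → S S . d], [S → S . d] }  — shift
  I7: { [S → S d .] }  — reduce
  I8: { [P → S S d .], [S → S d .] }  — 2 reduces

I8 contains complete items [P → S S d .], [S → S d .] — reduce-reduce conflict.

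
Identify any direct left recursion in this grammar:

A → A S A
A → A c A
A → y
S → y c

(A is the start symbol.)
Yes, A is left-recursive

Direct left recursion occurs when N → N α for some non-terminal N (the right-hand side begins with the left-hand side itself).

A → A S A: LEFT RECURSIVE (starts with A)
A → A c A: LEFT RECURSIVE (starts with A)
A → y: starts with y
S → y c: starts with y

The grammar has direct left recursion on: A.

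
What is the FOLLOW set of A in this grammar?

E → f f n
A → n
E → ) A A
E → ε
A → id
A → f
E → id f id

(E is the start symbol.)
{ $, 'f', 'id', 'n' }

In E → ) A A: A is followed by A, add FIRST(A) \ {ε} = { 'f', 'id', 'n' }
In E → ) A A: A is at the end, add FOLLOW(E)

The FOLLOW sets referred to above (computed the same way, to a fixed point):
  FOLLOW(E) = { $ }

Taking the union: FOLLOW(A) = { $, 'f', 'id', 'n' }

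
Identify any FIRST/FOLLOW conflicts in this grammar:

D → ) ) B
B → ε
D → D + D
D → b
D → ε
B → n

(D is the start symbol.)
Yes. D → D '+' D with FOLLOW(D) on { '+' }

A FIRST/FOLLOW conflict occurs when a non-terminal N has a nullable alternative N → β (β ⇒* ε) and another alternative N → α with FIRST(α) ∩ FOLLOW(N) ≠ ∅: on such a lookahead the parser cannot decide between expanding α and letting N vanish via β.

Nullable non-terminals: B, D.
FIRST sets used below: FIRST(D) = { ')', '+', 'b', ε }

B: nullable alternative(s) B → ε; FOLLOW(B) = { $, '+' }
  B → ε: FIRST \ {ε} = { } — this is the only nullable alternative, skip
  B → n: FIRST \ {ε} = { 'n' } — disjoint from FOLLOW(B)

D: nullable alternative(s) D → ε; FOLLOW(D) = { $, '+' }
  D → ) ) B: FIRST \ {ε} = { ')' } — disjoint from FOLLOW(D)
  D → D + D: FIRST \ {ε} = { ')', '+', 'b' } — overlaps FOLLOW(D) on { '+' }: CONFLICT
  D → b: FIRST \ {ε} = { 'b' } — disjoint from FOLLOW(D)
  D → ε: FIRST \ {ε} = { } — this is the only nullable alternative, skip

So the grammar has 1 FIRST/FOLLOW conflict (marked CONFLICT above).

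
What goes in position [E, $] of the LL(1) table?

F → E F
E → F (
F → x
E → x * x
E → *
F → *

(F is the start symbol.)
Empty (error entry)

To find M[E, $], we find productions for E where $ is in the predict set (PREDICT(N → α) = (FIRST(α) \ {ε}) ∪ (FOLLOW(N) if α ⇒* ε)).

Relevant sets:
  FIRST(F) = { '*', 'x' }

E → F (: PREDICT = { '*', 'x' }
E → x * x: PREDICT = { 'x' }
E → *: PREDICT = { '*' }

M[E, $] is empty (no production applies)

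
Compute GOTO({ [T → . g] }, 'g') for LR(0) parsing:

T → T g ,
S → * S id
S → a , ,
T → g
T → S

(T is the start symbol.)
GOTO(I, 'g') = CLOSURE({ [A → αX.β] : [A → α.Xβ] ∈ I, X = 'g' })

Items with dot before 'g', with the dot advanced:
  [T → . g] → [T → g .]
Closure adds nothing (no advanced item has the dot before a non-terminal).

GOTO = { [T → g .] }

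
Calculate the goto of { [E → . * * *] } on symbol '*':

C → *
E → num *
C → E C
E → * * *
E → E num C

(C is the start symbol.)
{ [E → * . * *] }

GOTO(I, '*') = CLOSURE({ [A → αX.β] : [A → α.Xβ] ∈ I, X = '*' })

Items with dot before '*', with the dot advanced:
  [E → . * * *] → [E → * . * *]
Closure adds nothing (no advanced item has the dot before a non-terminal).

GOTO = { [E → * . * *] }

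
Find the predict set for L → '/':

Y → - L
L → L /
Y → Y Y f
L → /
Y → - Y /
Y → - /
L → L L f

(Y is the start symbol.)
{ '/' }

PREDICT(L → '/') = (FIRST(RHS) \ {ε}) ∪ (FOLLOW(L) if ε ∈ FIRST(RHS), i.e. RHS ⇒* ε)
FIRST('/') = { '/' }
ε ∉ FIRST('/'), so FOLLOW(L) is not added.
PREDICT(L → '/') = { '/' }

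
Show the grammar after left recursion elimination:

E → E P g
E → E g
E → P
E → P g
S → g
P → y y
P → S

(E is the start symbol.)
E is directly left-recursive. The standard transformation for
  A → A α₁ | ... | A α_m | β₁ | ... | β_n
is
  A  → β₁ A' | ... | β_n A'
  A' → α₁ A' | ... | α_m A' | ε

E → P becomes E → P E'
E → P g becomes E → P g E'
E → E P g becomes E' → P g E'
E → E g becomes E' → g E'
Add E' → ε

Productions for other non-terminals are unchanged:
  S → g
  P → y y
  P → S

Resulting grammar:
E → P E'
E → P g E'
E' → P g E'
E' → g E'
E' → ε
S → g
P → y y
P → S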